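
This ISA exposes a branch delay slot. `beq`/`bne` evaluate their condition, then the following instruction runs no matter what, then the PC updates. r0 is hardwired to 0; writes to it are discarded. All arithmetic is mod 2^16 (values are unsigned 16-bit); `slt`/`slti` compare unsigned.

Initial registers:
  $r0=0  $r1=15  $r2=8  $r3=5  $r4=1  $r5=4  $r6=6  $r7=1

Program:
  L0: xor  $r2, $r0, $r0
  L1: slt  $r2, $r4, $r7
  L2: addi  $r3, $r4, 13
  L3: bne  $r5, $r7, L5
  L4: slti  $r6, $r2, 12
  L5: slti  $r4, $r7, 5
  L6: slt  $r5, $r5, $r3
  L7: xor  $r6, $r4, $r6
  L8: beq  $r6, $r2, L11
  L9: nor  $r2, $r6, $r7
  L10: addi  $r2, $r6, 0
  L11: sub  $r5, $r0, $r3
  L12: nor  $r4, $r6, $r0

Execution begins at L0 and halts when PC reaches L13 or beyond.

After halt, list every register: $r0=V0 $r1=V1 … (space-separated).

  step pc=0: xor  $r2, $r0, $r0  regs=(0,15,0,5,1,4,6,1)
  step pc=1: slt  $r2, $r4, $r7  regs=(0,15,0,5,1,4,6,1)
  step pc=2: addi  $r3, $r4, 13  regs=(0,15,0,14,1,4,6,1)
  step pc=3: bne  $r5, $r7, L5  cond=T  regs=(0,15,0,14,1,4,6,1)
  step pc=4: slti  $r6, $r2, 12  regs=(0,15,0,14,1,4,1,1)
  step pc=5: slti  $r4, $r7, 5  regs=(0,15,0,14,1,4,1,1)
  step pc=6: slt  $r5, $r5, $r3  regs=(0,15,0,14,1,1,1,1)
  step pc=7: xor  $r6, $r4, $r6  regs=(0,15,0,14,1,1,0,1)
  step pc=8: beq  $r6, $r2, L11  cond=T  regs=(0,15,0,14,1,1,0,1)
  step pc=9: nor  $r2, $r6, $r7  regs=(0,15,65534,14,1,1,0,1)
  step pc=11: sub  $r5, $r0, $r3  regs=(0,15,65534,14,1,65522,0,1)
  step pc=12: nor  $r4, $r6, $r0  regs=(0,15,65534,14,65535,65522,0,1)

$r0=0 $r1=15 $r2=65534 $r3=14 $r4=65535 $r5=65522 $r6=0 $r7=1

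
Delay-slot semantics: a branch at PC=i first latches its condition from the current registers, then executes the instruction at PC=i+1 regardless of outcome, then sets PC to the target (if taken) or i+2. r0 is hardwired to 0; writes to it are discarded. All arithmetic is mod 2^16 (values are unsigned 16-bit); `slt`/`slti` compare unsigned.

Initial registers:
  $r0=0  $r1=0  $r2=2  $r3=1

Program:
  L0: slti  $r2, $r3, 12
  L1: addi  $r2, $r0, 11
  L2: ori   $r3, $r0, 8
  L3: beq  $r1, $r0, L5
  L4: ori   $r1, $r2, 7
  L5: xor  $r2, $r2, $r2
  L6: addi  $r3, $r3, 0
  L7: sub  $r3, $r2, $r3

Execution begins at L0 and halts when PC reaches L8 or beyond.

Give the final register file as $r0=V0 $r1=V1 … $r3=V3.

[0] slti  $r2, $r3, 12  →  {$r0:0, $r1:0, $r2:1, $r3:1}
[1] addi  $r2, $r0, 11  →  {$r0:0, $r1:0, $r2:11, $r3:1}
[2] ori   $r3, $r0, 8  →  {$r0:0, $r1:0, $r2:11, $r3:8}
[3] beq  $r1, $r0, L5  →  {$r0:0, $r1:0, $r2:11, $r3:8}  ⟨branch taken⟩
[4] ori   $r1, $r2, 7  →  {$r0:0, $r1:15, $r2:11, $r3:8}
[5] xor  $r2, $r2, $r2  →  {$r0:0, $r1:15, $r2:0, $r3:8}
[6] addi  $r3, $r3, 0  →  {$r0:0, $r1:15, $r2:0, $r3:8}
[7] sub  $r3, $r2, $r3  →  {$r0:0, $r1:15, $r2:0, $r3:65528}

$r0=0 $r1=15 $r2=0 $r3=65528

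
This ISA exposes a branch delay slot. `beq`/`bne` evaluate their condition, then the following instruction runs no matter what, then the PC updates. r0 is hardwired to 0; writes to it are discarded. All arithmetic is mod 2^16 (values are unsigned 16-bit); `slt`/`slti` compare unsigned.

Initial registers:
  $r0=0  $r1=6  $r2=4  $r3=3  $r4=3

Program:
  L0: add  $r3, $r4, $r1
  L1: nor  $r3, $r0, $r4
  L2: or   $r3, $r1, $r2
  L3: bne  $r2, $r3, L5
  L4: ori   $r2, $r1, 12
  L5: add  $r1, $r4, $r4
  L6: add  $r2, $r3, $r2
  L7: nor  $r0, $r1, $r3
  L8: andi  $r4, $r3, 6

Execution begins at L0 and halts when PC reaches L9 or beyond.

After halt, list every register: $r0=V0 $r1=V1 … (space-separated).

$r0=0 $r1=6 $r2=20 $r3=6 $r4=6

  step pc=0: add  $r3, $r4, $r1  regs=(0,6,4,9,3)
  step pc=1: nor  $r3, $r0, $r4  regs=(0,6,4,65532,3)
  step pc=2: or   $r3, $r1, $r2  regs=(0,6,4,6,3)
  step pc=3: bne  $r2, $r3, L5  cond=T  regs=(0,6,4,6,3)
  step pc=4: ori   $r2, $r1, 12  regs=(0,6,14,6,3)
  step pc=5: add  $r1, $r4, $r4  regs=(0,6,14,6,3)
  step pc=6: add  $r2, $r3, $r2  regs=(0,6,20,6,3)
  step pc=7: nor  $r0, $r1, $r3  regs=(0,6,20,6,3)
  step pc=8: andi  $r4, $r3, 6  regs=(0,6,20,6,6)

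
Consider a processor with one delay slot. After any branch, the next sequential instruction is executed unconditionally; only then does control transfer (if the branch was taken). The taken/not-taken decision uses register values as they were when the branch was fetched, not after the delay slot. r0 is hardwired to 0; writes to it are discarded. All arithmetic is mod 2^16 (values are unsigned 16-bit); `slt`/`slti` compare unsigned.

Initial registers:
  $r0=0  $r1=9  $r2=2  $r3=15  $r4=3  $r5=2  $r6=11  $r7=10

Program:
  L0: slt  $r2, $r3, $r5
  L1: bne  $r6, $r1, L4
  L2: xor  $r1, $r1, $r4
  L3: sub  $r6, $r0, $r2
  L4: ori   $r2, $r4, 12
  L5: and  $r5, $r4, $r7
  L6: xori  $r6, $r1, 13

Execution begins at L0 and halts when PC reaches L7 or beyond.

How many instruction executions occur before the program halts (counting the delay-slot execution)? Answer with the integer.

#0 slt  $r2, $r3, $r5 ; 0/9/0/15/3/2/11/10
#1 bne  $r6, $r1, L4 ; 0/9/0/15/3/2/11/10 ; →target
#2 xor  $r1, $r1, $r4 ; 0/10/0/15/3/2/11/10
#4 ori   $r2, $r4, 12 ; 0/10/15/15/3/2/11/10
#5 and  $r5, $r4, $r7 ; 0/10/15/15/3/2/11/10
#6 xori  $r6, $r1, 13 ; 0/10/15/15/3/2/7/10

6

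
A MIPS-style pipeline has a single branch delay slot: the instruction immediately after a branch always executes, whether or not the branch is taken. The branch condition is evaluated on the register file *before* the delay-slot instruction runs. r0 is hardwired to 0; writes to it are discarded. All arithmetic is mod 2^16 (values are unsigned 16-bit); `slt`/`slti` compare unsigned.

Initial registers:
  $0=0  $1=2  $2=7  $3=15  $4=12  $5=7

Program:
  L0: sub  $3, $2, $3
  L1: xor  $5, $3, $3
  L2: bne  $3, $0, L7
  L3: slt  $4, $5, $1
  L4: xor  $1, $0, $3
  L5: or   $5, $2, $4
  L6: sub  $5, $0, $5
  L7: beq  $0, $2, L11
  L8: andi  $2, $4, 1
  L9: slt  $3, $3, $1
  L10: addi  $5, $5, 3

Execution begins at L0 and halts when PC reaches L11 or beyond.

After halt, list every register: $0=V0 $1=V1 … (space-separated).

PC=0  sub  $3, $2, $3        | $0=0 $1=2 $2=7 $3=65528 $4=12 $5=7
PC=1  xor  $5, $3, $3        | $0=0 $1=2 $2=7 $3=65528 $4=12 $5=0
PC=2  bne  $3, $0, L7        | $0=0 $1=2 $2=7 $3=65528 $4=12 $5=0  [TAKEN]
PC=3  slt  $4, $5, $1        | $0=0 $1=2 $2=7 $3=65528 $4=1 $5=0
PC=7  beq  $0, $2, L11       | $0=0 $1=2 $2=7 $3=65528 $4=1 $5=0  [not taken]
PC=8  andi  $2, $4, 1        | $0=0 $1=2 $2=1 $3=65528 $4=1 $5=0
PC=9  slt  $3, $3, $1        | $0=0 $1=2 $2=1 $3=0 $4=1 $5=0
PC=10 addi  $5, $5, 3        | $0=0 $1=2 $2=1 $3=0 $4=1 $5=3

$0=0 $1=2 $2=1 $3=0 $4=1 $5=3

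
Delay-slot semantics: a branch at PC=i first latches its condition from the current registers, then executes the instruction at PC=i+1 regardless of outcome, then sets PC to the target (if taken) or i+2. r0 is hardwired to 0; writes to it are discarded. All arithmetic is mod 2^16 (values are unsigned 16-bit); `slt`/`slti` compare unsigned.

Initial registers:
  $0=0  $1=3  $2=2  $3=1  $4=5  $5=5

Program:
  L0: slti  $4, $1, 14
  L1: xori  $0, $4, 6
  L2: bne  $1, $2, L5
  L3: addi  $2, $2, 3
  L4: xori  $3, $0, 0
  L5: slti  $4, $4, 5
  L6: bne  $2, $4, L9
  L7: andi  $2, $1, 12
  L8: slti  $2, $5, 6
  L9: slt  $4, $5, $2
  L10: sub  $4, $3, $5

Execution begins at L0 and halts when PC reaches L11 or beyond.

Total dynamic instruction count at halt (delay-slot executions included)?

PC=0  slti  $4, $1, 14       | $0=0 $1=3 $2=2 $3=1 $4=1 $5=5
PC=1  xori  $0, $4, 6        | $0=0 $1=3 $2=2 $3=1 $4=1 $5=5
PC=2  bne  $1, $2, L5        | $0=0 $1=3 $2=2 $3=1 $4=1 $5=5  [TAKEN]
PC=3  addi  $2, $2, 3        | $0=0 $1=3 $2=5 $3=1 $4=1 $5=5
PC=5  slti  $4, $4, 5        | $0=0 $1=3 $2=5 $3=1 $4=1 $5=5
PC=6  bne  $2, $4, L9        | $0=0 $1=3 $2=5 $3=1 $4=1 $5=5  [TAKEN]
PC=7  andi  $2, $1, 12       | $0=0 $1=3 $2=0 $3=1 $4=1 $5=5
PC=9  slt  $4, $5, $2        | $0=0 $1=3 $2=0 $3=1 $4=0 $5=5
PC=10 sub  $4, $3, $5        | $0=0 $1=3 $2=0 $3=1 $4=65532 $5=5

9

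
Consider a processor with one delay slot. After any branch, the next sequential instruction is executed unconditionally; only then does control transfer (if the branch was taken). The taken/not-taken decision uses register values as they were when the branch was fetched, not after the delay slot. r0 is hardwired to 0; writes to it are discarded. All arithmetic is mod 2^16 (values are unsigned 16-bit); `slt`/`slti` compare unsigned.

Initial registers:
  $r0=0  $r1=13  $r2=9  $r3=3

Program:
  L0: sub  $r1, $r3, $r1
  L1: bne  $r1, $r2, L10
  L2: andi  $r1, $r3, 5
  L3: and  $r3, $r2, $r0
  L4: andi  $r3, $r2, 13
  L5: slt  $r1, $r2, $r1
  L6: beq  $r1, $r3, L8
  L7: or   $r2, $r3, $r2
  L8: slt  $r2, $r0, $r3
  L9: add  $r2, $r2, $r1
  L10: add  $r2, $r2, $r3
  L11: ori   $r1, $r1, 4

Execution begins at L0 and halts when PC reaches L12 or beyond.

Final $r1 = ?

5

  step pc=0: sub  $r1, $r3, $r1  regs=(0,65526,9,3)
  step pc=1: bne  $r1, $r2, L10  cond=T  regs=(0,65526,9,3)
  step pc=2: andi  $r1, $r3, 5  regs=(0,1,9,3)
  step pc=10: add  $r2, $r2, $r3  regs=(0,1,12,3)
  step pc=11: ori   $r1, $r1, 4  regs=(0,5,12,3)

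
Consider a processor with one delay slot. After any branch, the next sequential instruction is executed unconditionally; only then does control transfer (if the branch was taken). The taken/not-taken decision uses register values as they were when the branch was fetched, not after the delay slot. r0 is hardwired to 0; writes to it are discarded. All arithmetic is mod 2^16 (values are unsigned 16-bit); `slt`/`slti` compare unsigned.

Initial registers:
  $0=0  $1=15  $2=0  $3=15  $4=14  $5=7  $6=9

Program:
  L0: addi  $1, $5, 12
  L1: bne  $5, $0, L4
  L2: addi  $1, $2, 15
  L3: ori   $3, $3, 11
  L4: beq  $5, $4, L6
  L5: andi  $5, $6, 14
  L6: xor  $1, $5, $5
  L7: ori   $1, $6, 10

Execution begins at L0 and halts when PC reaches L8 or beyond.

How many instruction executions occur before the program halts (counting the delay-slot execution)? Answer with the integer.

7

  step pc=0: addi  $1, $5, 12  regs=(0,19,0,15,14,7,9)
  step pc=1: bne  $5, $0, L4  cond=T  regs=(0,19,0,15,14,7,9)
  step pc=2: addi  $1, $2, 15  regs=(0,15,0,15,14,7,9)
  step pc=4: beq  $5, $4, L6  cond=F  regs=(0,15,0,15,14,7,9)
  step pc=5: andi  $5, $6, 14  regs=(0,15,0,15,14,8,9)
  step pc=6: xor  $1, $5, $5  regs=(0,0,0,15,14,8,9)
  step pc=7: ori   $1, $6, 10  regs=(0,11,0,15,14,8,9)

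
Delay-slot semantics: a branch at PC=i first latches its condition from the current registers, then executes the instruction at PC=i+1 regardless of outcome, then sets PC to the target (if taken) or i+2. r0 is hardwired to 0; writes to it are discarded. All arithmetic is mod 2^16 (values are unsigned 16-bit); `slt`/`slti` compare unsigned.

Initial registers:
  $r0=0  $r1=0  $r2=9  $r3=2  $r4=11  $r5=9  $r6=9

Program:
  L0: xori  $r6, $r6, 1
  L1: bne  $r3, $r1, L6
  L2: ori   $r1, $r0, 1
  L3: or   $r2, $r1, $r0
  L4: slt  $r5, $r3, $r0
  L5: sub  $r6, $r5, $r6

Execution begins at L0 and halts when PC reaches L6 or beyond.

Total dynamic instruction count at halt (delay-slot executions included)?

  step pc=0: xori  $r6, $r6, 1  regs=(0,0,9,2,11,9,8)
  step pc=1: bne  $r3, $r1, L6  cond=T  regs=(0,0,9,2,11,9,8)
  step pc=2: ori   $r1, $r0, 1  regs=(0,1,9,2,11,9,8)

3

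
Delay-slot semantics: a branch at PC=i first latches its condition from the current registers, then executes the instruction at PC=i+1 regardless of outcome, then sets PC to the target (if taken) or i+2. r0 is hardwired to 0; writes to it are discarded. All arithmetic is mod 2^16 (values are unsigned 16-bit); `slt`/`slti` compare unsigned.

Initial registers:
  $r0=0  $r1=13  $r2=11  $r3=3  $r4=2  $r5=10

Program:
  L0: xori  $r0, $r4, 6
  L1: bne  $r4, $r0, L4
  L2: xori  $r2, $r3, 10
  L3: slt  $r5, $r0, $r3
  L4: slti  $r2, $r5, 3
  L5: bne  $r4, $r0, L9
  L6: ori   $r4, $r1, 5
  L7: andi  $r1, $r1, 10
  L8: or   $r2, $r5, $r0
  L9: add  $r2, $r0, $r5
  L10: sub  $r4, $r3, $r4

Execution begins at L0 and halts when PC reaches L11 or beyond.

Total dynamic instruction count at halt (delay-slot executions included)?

8

[0] xori  $r0, $r4, 6  →  {$r0:0, $r1:13, $r2:11, $r3:3, $r4:2, $r5:10}
[1] bne  $r4, $r0, L4  →  {$r0:0, $r1:13, $r2:11, $r3:3, $r4:2, $r5:10}  ⟨branch taken⟩
[2] xori  $r2, $r3, 10  →  {$r0:0, $r1:13, $r2:9, $r3:3, $r4:2, $r5:10}
[4] slti  $r2, $r5, 3  →  {$r0:0, $r1:13, $r2:0, $r3:3, $r4:2, $r5:10}
[5] bne  $r4, $r0, L9  →  {$r0:0, $r1:13, $r2:0, $r3:3, $r4:2, $r5:10}  ⟨branch taken⟩
[6] ori   $r4, $r1, 5  →  {$r0:0, $r1:13, $r2:0, $r3:3, $r4:13, $r5:10}
[9] add  $r2, $r0, $r5  →  {$r0:0, $r1:13, $r2:10, $r3:3, $r4:13, $r5:10}
[10] sub  $r4, $r3, $r4  →  {$r0:0, $r1:13, $r2:10, $r3:3, $r4:65526, $r5:10}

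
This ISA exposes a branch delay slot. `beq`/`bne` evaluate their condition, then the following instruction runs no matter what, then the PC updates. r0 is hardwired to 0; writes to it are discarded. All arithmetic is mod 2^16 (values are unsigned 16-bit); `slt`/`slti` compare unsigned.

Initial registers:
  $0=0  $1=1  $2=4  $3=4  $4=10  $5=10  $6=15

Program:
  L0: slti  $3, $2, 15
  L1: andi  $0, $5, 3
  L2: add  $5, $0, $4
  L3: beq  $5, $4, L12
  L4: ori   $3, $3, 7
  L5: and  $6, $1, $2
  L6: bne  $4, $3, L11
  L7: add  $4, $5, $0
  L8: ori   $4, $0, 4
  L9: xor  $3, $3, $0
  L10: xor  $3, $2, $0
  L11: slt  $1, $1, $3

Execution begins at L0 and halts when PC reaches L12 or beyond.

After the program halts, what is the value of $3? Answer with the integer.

#0 slti  $3, $2, 15 ; 0/1/4/1/10/10/15
#1 andi  $0, $5, 3 ; 0/1/4/1/10/10/15
#2 add  $5, $0, $4 ; 0/1/4/1/10/10/15
#3 beq  $5, $4, L12 ; 0/1/4/1/10/10/15 ; →target
#4 ori   $3, $3, 7 ; 0/1/4/7/10/10/15

7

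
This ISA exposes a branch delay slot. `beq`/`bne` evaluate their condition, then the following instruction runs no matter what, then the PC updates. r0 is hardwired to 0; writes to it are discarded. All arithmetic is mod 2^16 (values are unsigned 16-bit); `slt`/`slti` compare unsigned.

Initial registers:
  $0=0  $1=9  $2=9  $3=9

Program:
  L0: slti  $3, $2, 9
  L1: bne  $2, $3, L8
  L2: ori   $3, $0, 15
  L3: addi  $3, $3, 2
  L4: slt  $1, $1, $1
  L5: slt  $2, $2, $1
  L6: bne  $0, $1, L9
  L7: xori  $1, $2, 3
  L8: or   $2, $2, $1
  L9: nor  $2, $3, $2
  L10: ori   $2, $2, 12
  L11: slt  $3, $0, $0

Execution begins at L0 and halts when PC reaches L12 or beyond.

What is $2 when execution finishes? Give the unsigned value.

#0 slti  $3, $2, 9 ; 0/9/9/0
#1 bne  $2, $3, L8 ; 0/9/9/0 ; →target
#2 ori   $3, $0, 15 ; 0/9/9/15
#8 or   $2, $2, $1 ; 0/9/9/15
#9 nor  $2, $3, $2 ; 0/9/65520/15
#10 ori   $2, $2, 12 ; 0/9/65532/15
#11 slt  $3, $0, $0 ; 0/9/65532/0

65532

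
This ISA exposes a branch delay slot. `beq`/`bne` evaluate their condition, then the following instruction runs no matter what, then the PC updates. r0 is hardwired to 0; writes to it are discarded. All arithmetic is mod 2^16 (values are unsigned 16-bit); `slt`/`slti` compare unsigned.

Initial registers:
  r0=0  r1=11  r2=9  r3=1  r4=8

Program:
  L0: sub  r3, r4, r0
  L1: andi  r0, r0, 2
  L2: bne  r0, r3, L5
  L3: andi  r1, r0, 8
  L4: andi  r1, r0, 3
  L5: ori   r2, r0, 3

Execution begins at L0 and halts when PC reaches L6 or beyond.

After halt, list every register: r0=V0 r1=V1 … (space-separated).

r0=0 r1=0 r2=3 r3=8 r4=8

  step pc=0: sub  r3, r4, r0  regs=(0,11,9,8,8)
  step pc=1: andi  r0, r0, 2  regs=(0,11,9,8,8)
  step pc=2: bne  r0, r3, L5  cond=T  regs=(0,11,9,8,8)
  step pc=3: andi  r1, r0, 8  regs=(0,0,9,8,8)
  step pc=5: ori   r2, r0, 3  regs=(0,0,3,8,8)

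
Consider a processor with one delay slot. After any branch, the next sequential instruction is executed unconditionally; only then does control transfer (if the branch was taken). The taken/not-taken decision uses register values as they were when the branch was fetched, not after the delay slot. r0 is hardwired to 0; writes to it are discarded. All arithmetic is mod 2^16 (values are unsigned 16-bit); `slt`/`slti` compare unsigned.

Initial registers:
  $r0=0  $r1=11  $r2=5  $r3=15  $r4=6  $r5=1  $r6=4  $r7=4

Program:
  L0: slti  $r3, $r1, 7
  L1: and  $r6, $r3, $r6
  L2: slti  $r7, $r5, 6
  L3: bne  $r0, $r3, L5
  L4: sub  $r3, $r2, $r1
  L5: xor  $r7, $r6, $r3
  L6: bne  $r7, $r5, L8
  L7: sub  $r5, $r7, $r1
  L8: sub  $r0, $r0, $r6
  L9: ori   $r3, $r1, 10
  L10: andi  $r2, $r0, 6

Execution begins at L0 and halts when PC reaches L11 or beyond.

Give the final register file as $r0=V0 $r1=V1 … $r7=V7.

[0] slti  $r3, $r1, 7  →  {$r0:0, $r1:11, $r2:5, $r3:0, $r4:6, $r5:1, $r6:4, $r7:4}
[1] and  $r6, $r3, $r6  →  {$r0:0, $r1:11, $r2:5, $r3:0, $r4:6, $r5:1, $r6:0, $r7:4}
[2] slti  $r7, $r5, 6  →  {$r0:0, $r1:11, $r2:5, $r3:0, $r4:6, $r5:1, $r6:0, $r7:1}
[3] bne  $r0, $r3, L5  →  {$r0:0, $r1:11, $r2:5, $r3:0, $r4:6, $r5:1, $r6:0, $r7:1}  ⟨branch fallthrough⟩
[4] sub  $r3, $r2, $r1  →  {$r0:0, $r1:11, $r2:5, $r3:65530, $r4:6, $r5:1, $r6:0, $r7:1}
[5] xor  $r7, $r6, $r3  →  {$r0:0, $r1:11, $r2:5, $r3:65530, $r4:6, $r5:1, $r6:0, $r7:65530}
[6] bne  $r7, $r5, L8  →  {$r0:0, $r1:11, $r2:5, $r3:65530, $r4:6, $r5:1, $r6:0, $r7:65530}  ⟨branch taken⟩
[7] sub  $r5, $r7, $r1  →  {$r0:0, $r1:11, $r2:5, $r3:65530, $r4:6, $r5:65519, $r6:0, $r7:65530}
[8] sub  $r0, $r0, $r6  →  {$r0:0, $r1:11, $r2:5, $r3:65530, $r4:6, $r5:65519, $r6:0, $r7:65530}
[9] ori   $r3, $r1, 10  →  {$r0:0, $r1:11, $r2:5, $r3:11, $r4:6, $r5:65519, $r6:0, $r7:65530}
[10] andi  $r2, $r0, 6  →  {$r0:0, $r1:11, $r2:0, $r3:11, $r4:6, $r5:65519, $r6:0, $r7:65530}

$r0=0 $r1=11 $r2=0 $r3=11 $r4=6 $r5=65519 $r6=0 $r7=65530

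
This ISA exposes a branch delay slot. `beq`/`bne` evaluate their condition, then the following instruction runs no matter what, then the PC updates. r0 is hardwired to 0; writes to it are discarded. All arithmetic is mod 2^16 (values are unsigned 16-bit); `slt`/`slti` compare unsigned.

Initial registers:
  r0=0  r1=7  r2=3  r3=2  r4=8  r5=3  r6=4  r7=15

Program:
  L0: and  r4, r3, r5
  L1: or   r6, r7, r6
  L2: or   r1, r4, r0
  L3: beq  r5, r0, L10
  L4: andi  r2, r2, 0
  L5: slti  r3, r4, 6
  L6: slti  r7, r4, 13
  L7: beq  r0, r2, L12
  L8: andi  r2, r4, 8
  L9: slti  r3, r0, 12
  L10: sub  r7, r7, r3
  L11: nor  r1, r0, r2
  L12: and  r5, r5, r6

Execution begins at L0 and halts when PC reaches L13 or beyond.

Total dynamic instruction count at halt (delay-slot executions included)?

10

  step pc=0: and  r4, r3, r5  regs=(0,7,3,2,2,3,4,15)
  step pc=1: or   r6, r7, r6  regs=(0,7,3,2,2,3,15,15)
  step pc=2: or   r1, r4, r0  regs=(0,2,3,2,2,3,15,15)
  step pc=3: beq  r5, r0, L10  cond=F  regs=(0,2,3,2,2,3,15,15)
  step pc=4: andi  r2, r2, 0  regs=(0,2,0,2,2,3,15,15)
  step pc=5: slti  r3, r4, 6  regs=(0,2,0,1,2,3,15,15)
  step pc=6: slti  r7, r4, 13  regs=(0,2,0,1,2,3,15,1)
  step pc=7: beq  r0, r2, L12  cond=T  regs=(0,2,0,1,2,3,15,1)
  step pc=8: andi  r2, r4, 8  regs=(0,2,0,1,2,3,15,1)
  step pc=12: and  r5, r5, r6  regs=(0,2,0,1,2,3,15,1)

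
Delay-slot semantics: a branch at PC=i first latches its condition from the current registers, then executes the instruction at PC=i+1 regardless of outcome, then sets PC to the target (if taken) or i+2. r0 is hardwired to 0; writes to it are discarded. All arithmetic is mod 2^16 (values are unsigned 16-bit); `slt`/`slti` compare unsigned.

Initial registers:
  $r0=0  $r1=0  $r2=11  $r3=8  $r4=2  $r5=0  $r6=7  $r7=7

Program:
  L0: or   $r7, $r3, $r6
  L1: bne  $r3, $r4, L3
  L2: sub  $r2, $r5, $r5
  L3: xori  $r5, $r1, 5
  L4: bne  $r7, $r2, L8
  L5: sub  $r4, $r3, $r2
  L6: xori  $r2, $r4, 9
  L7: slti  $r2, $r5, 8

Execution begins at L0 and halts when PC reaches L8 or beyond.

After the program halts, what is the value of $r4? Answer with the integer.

[0] or   $r7, $r3, $r6  →  {$r0:0, $r1:0, $r2:11, $r3:8, $r4:2, $r5:0, $r6:7, $r7:15}
[1] bne  $r3, $r4, L3  →  {$r0:0, $r1:0, $r2:11, $r3:8, $r4:2, $r5:0, $r6:7, $r7:15}  ⟨branch taken⟩
[2] sub  $r2, $r5, $r5  →  {$r0:0, $r1:0, $r2:0, $r3:8, $r4:2, $r5:0, $r6:7, $r7:15}
[3] xori  $r5, $r1, 5  →  {$r0:0, $r1:0, $r2:0, $r3:8, $r4:2, $r5:5, $r6:7, $r7:15}
[4] bne  $r7, $r2, L8  →  {$r0:0, $r1:0, $r2:0, $r3:8, $r4:2, $r5:5, $r6:7, $r7:15}  ⟨branch taken⟩
[5] sub  $r4, $r3, $r2  →  {$r0:0, $r1:0, $r2:0, $r3:8, $r4:8, $r5:5, $r6:7, $r7:15}

8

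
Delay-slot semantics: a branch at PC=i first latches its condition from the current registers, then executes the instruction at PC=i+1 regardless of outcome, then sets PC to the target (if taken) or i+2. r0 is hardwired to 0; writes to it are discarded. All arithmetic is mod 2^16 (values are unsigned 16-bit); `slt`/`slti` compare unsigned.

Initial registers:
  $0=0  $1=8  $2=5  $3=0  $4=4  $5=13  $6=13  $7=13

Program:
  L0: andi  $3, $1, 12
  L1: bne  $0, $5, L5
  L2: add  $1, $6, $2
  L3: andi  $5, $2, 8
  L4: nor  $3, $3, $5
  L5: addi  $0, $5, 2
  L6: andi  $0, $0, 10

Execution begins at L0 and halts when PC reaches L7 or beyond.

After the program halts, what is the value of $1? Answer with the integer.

#0 andi  $3, $1, 12 ; 0/8/5/8/4/13/13/13
#1 bne  $0, $5, L5 ; 0/8/5/8/4/13/13/13 ; →target
#2 add  $1, $6, $2 ; 0/18/5/8/4/13/13/13
#5 addi  $0, $5, 2 ; 0/18/5/8/4/13/13/13
#6 andi  $0, $0, 10 ; 0/18/5/8/4/13/13/13

18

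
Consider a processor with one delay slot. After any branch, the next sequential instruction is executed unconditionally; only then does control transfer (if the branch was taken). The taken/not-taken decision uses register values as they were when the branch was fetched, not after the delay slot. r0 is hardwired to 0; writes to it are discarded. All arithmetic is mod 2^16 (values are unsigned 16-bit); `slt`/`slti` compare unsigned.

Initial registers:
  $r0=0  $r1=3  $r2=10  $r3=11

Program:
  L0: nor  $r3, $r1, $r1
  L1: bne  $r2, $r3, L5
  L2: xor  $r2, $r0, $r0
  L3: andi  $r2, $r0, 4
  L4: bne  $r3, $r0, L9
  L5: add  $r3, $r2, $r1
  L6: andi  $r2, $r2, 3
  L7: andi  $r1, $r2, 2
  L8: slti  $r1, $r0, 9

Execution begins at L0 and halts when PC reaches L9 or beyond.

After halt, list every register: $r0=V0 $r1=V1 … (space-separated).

  step pc=0: nor  $r3, $r1, $r1  regs=(0,3,10,65532)
  step pc=1: bne  $r2, $r3, L5  cond=T  regs=(0,3,10,65532)
  step pc=2: xor  $r2, $r0, $r0  regs=(0,3,0,65532)
  step pc=5: add  $r3, $r2, $r1  regs=(0,3,0,3)
  step pc=6: andi  $r2, $r2, 3  regs=(0,3,0,3)
  step pc=7: andi  $r1, $r2, 2  regs=(0,0,0,3)
  step pc=8: slti  $r1, $r0, 9  regs=(0,1,0,3)

$r0=0 $r1=1 $r2=0 $r3=3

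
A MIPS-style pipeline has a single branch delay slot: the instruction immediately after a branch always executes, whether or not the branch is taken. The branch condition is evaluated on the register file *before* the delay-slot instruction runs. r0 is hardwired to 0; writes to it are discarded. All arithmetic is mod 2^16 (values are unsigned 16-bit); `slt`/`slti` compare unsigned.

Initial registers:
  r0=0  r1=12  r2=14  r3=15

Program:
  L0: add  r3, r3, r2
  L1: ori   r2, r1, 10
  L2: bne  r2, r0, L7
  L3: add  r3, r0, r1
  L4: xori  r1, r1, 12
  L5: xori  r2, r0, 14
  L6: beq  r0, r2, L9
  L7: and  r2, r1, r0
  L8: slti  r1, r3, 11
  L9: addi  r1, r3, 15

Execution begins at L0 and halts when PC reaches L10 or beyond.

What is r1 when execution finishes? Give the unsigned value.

27

  step pc=0: add  r3, r3, r2  regs=(0,12,14,29)
  step pc=1: ori   r2, r1, 10  regs=(0,12,14,29)
  step pc=2: bne  r2, r0, L7  cond=T  regs=(0,12,14,29)
  step pc=3: add  r3, r0, r1  regs=(0,12,14,12)
  step pc=7: and  r2, r1, r0  regs=(0,12,0,12)
  step pc=8: slti  r1, r3, 11  regs=(0,0,0,12)
  step pc=9: addi  r1, r3, 15  regs=(0,27,0,12)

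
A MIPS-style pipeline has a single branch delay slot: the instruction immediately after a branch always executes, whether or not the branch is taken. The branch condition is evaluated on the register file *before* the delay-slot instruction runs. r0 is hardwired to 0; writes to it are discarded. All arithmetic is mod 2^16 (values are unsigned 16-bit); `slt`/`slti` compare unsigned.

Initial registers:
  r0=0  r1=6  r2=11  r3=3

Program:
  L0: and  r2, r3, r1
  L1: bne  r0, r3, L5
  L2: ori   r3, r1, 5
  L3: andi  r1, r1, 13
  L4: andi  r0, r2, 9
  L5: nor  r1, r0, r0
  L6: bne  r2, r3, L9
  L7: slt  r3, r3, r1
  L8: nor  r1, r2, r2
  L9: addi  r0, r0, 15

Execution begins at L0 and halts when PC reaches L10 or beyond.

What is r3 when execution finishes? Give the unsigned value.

  step pc=0: and  r2, r3, r1  regs=(0,6,2,3)
  step pc=1: bne  r0, r3, L5  cond=T  regs=(0,6,2,3)
  step pc=2: ori   r3, r1, 5  regs=(0,6,2,7)
  step pc=5: nor  r1, r0, r0  regs=(0,65535,2,7)
  step pc=6: bne  r2, r3, L9  cond=T  regs=(0,65535,2,7)
  step pc=7: slt  r3, r3, r1  regs=(0,65535,2,1)
  step pc=9: addi  r0, r0, 15  regs=(0,65535,2,1)

1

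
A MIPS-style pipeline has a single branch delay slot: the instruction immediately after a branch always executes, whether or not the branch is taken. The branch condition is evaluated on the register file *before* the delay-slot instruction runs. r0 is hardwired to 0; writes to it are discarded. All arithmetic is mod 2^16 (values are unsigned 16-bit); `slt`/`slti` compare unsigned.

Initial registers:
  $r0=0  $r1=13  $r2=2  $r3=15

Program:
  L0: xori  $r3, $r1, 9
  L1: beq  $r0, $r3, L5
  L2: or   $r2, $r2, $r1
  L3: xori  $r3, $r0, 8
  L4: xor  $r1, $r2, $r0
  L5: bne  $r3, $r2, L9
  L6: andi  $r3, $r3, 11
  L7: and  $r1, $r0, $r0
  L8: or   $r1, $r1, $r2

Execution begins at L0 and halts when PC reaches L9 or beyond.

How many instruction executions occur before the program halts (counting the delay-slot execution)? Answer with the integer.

7

#0 xori  $r3, $r1, 9 ; 0/13/2/4
#1 beq  $r0, $r3, L5 ; 0/13/2/4 ; →fallthru
#2 or   $r2, $r2, $r1 ; 0/13/15/4
#3 xori  $r3, $r0, 8 ; 0/13/15/8
#4 xor  $r1, $r2, $r0 ; 0/15/15/8
#5 bne  $r3, $r2, L9 ; 0/15/15/8 ; →target
#6 andi  $r3, $r3, 11 ; 0/15/15/8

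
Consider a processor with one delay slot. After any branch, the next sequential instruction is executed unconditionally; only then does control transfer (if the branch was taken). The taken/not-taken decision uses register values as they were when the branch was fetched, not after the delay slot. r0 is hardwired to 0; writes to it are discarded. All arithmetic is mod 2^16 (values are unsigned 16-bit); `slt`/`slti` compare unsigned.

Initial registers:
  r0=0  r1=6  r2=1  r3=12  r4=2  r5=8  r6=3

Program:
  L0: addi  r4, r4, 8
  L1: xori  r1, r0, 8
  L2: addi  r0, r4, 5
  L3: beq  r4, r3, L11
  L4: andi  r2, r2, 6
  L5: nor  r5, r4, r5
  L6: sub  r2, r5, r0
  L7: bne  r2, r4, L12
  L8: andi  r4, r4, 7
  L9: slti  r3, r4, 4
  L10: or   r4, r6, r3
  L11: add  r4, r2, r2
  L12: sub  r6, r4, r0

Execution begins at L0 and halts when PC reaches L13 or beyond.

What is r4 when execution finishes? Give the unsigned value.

2

#0 addi  r4, r4, 8 ; 0/6/1/12/10/8/3
#1 xori  r1, r0, 8 ; 0/8/1/12/10/8/3
#2 addi  r0, r4, 5 ; 0/8/1/12/10/8/3
#3 beq  r4, r3, L11 ; 0/8/1/12/10/8/3 ; →fallthru
#4 andi  r2, r2, 6 ; 0/8/0/12/10/8/3
#5 nor  r5, r4, r5 ; 0/8/0/12/10/65525/3
#6 sub  r2, r5, r0 ; 0/8/65525/12/10/65525/3
#7 bne  r2, r4, L12 ; 0/8/65525/12/10/65525/3 ; →target
#8 andi  r4, r4, 7 ; 0/8/65525/12/2/65525/3
#12 sub  r6, r4, r0 ; 0/8/65525/12/2/65525/2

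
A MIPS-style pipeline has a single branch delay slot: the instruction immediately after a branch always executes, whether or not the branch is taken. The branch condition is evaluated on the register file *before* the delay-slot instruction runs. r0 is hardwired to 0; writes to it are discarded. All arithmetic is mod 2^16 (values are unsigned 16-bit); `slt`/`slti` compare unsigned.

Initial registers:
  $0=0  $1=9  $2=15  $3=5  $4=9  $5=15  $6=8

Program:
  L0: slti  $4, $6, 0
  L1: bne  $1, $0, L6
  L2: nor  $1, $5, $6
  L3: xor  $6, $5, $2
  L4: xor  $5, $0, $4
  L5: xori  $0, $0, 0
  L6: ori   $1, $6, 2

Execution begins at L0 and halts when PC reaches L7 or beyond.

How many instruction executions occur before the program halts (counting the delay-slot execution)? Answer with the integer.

PC=0  slti  $4, $6, 0        | $0=0 $1=9 $2=15 $3=5 $4=0 $5=15 $6=8
PC=1  bne  $1, $0, L6        | $0=0 $1=9 $2=15 $3=5 $4=0 $5=15 $6=8  [TAKEN]
PC=2  nor  $1, $5, $6        | $0=0 $1=65520 $2=15 $3=5 $4=0 $5=15 $6=8
PC=6  ori   $1, $6, 2        | $0=0 $1=10 $2=15 $3=5 $4=0 $5=15 $6=8

4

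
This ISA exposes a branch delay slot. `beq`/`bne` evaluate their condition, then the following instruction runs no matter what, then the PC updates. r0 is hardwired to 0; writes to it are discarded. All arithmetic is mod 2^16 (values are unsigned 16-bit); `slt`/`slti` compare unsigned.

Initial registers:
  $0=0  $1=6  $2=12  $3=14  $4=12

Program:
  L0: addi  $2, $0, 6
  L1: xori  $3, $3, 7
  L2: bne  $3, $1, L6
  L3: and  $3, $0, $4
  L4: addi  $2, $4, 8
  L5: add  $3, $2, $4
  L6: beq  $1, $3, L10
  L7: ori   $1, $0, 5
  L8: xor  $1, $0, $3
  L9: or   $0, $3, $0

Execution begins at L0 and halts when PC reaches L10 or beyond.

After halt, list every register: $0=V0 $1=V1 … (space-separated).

$0=0 $1=0 $2=6 $3=0 $4=12

PC=0  addi  $2, $0, 6        | $0=0 $1=6 $2=6 $3=14 $4=12
PC=1  xori  $3, $3, 7        | $0=0 $1=6 $2=6 $3=9 $4=12
PC=2  bne  $3, $1, L6        | $0=0 $1=6 $2=6 $3=9 $4=12  [TAKEN]
PC=3  and  $3, $0, $4        | $0=0 $1=6 $2=6 $3=0 $4=12
PC=6  beq  $1, $3, L10       | $0=0 $1=6 $2=6 $3=0 $4=12  [not taken]
PC=7  ori   $1, $0, 5        | $0=0 $1=5 $2=6 $3=0 $4=12
PC=8  xor  $1, $0, $3        | $0=0 $1=0 $2=6 $3=0 $4=12
PC=9  or   $0, $3, $0        | $0=0 $1=0 $2=6 $3=0 $4=12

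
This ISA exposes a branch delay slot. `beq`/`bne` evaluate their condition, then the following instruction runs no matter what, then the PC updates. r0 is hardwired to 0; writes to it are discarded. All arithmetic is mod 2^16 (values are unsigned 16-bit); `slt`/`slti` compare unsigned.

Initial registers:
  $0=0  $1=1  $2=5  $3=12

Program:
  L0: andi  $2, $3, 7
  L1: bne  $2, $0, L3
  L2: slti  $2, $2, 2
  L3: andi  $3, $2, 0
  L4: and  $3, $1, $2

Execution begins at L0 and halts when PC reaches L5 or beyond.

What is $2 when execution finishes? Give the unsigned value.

[0] andi  $2, $3, 7  →  {$0:0, $1:1, $2:4, $3:12}
[1] bne  $2, $0, L3  →  {$0:0, $1:1, $2:4, $3:12}  ⟨branch taken⟩
[2] slti  $2, $2, 2  →  {$0:0, $1:1, $2:0, $3:12}
[3] andi  $3, $2, 0  →  {$0:0, $1:1, $2:0, $3:0}
[4] and  $3, $1, $2  →  {$0:0, $1:1, $2:0, $3:0}

0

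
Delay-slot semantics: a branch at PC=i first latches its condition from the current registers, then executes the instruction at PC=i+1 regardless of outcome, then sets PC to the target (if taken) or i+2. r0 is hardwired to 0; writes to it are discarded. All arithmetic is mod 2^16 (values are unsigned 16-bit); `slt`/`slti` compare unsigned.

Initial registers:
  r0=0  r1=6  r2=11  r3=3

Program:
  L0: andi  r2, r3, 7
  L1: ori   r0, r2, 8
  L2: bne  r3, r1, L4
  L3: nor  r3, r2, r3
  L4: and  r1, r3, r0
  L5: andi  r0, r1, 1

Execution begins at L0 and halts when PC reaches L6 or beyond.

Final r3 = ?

#0 andi  r2, r3, 7 ; 0/6/3/3
#1 ori   r0, r2, 8 ; 0/6/3/3
#2 bne  r3, r1, L4 ; 0/6/3/3 ; →target
#3 nor  r3, r2, r3 ; 0/6/3/65532
#4 and  r1, r3, r0 ; 0/0/3/65532
#5 andi  r0, r1, 1 ; 0/0/3/65532

65532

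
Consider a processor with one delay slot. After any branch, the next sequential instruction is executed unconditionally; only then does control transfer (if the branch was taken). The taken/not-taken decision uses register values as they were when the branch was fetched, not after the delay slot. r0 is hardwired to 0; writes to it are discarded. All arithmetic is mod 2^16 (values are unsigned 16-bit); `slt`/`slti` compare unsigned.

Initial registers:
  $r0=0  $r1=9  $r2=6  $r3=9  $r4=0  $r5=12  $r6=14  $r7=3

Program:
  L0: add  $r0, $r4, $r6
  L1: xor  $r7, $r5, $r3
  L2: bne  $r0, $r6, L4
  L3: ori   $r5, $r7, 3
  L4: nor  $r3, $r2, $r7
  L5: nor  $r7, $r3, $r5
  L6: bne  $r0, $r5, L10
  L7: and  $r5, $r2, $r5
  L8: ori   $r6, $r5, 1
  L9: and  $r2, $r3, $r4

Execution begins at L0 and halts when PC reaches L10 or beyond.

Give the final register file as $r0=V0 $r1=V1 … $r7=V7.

$r0=0 $r1=9 $r2=6 $r3=65528 $r4=0 $r5=6 $r6=14 $r7=0

#0 add  $r0, $r4, $r6 ; 0/9/6/9/0/12/14/3
#1 xor  $r7, $r5, $r3 ; 0/9/6/9/0/12/14/5
#2 bne  $r0, $r6, L4 ; 0/9/6/9/0/12/14/5 ; →target
#3 ori   $r5, $r7, 3 ; 0/9/6/9/0/7/14/5
#4 nor  $r3, $r2, $r7 ; 0/9/6/65528/0/7/14/5
#5 nor  $r7, $r3, $r5 ; 0/9/6/65528/0/7/14/0
#6 bne  $r0, $r5, L10 ; 0/9/6/65528/0/7/14/0 ; →target
#7 and  $r5, $r2, $r5 ; 0/9/6/65528/0/6/14/0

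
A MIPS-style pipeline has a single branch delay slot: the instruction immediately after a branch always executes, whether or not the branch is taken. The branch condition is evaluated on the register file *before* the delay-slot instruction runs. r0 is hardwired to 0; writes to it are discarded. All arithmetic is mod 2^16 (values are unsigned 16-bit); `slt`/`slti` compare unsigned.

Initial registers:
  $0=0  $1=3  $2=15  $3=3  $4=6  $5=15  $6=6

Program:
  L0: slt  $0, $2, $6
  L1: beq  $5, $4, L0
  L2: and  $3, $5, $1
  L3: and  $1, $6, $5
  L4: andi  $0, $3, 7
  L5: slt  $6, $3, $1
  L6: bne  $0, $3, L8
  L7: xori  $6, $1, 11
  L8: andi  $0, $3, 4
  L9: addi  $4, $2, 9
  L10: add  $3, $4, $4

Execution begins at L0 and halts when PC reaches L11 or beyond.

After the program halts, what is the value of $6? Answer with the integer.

[0] slt  $0, $2, $6  →  {$0:0, $1:3, $2:15, $3:3, $4:6, $5:15, $6:6}
[1] beq  $5, $4, L0  →  {$0:0, $1:3, $2:15, $3:3, $4:6, $5:15, $6:6}  ⟨branch fallthrough⟩
[2] and  $3, $5, $1  →  {$0:0, $1:3, $2:15, $3:3, $4:6, $5:15, $6:6}
[3] and  $1, $6, $5  →  {$0:0, $1:6, $2:15, $3:3, $4:6, $5:15, $6:6}
[4] andi  $0, $3, 7  →  {$0:0, $1:6, $2:15, $3:3, $4:6, $5:15, $6:6}
[5] slt  $6, $3, $1  →  {$0:0, $1:6, $2:15, $3:3, $4:6, $5:15, $6:1}
[6] bne  $0, $3, L8  →  {$0:0, $1:6, $2:15, $3:3, $4:6, $5:15, $6:1}  ⟨branch taken⟩
[7] xori  $6, $1, 11  →  {$0:0, $1:6, $2:15, $3:3, $4:6, $5:15, $6:13}
[8] andi  $0, $3, 4  →  {$0:0, $1:6, $2:15, $3:3, $4:6, $5:15, $6:13}
[9] addi  $4, $2, 9  →  {$0:0, $1:6, $2:15, $3:3, $4:24, $5:15, $6:13}
[10] add  $3, $4, $4  →  {$0:0, $1:6, $2:15, $3:48, $4:24, $5:15, $6:13}

13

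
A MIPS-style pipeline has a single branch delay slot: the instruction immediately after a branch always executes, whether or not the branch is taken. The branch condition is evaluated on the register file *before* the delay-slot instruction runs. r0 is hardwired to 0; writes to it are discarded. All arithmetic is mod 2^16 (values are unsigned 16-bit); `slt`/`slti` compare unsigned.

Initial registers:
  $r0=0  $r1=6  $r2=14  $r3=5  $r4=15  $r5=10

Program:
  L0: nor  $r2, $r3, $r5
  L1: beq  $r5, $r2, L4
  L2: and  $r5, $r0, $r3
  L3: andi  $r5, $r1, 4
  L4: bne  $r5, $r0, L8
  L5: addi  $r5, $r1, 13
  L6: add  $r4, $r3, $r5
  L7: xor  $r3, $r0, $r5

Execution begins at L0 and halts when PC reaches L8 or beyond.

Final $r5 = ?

19

PC=0  nor  $r2, $r3, $r5     | $r0=0 $r1=6 $r2=65520 $r3=5 $r4=15 $r5=10
PC=1  beq  $r5, $r2, L4      | $r0=0 $r1=6 $r2=65520 $r3=5 $r4=15 $r5=10  [not taken]
PC=2  and  $r5, $r0, $r3     | $r0=0 $r1=6 $r2=65520 $r3=5 $r4=15 $r5=0
PC=3  andi  $r5, $r1, 4      | $r0=0 $r1=6 $r2=65520 $r3=5 $r4=15 $r5=4
PC=4  bne  $r5, $r0, L8      | $r0=0 $r1=6 $r2=65520 $r3=5 $r4=15 $r5=4  [TAKEN]
PC=5  addi  $r5, $r1, 13     | $r0=0 $r1=6 $r2=65520 $r3=5 $r4=15 $r5=19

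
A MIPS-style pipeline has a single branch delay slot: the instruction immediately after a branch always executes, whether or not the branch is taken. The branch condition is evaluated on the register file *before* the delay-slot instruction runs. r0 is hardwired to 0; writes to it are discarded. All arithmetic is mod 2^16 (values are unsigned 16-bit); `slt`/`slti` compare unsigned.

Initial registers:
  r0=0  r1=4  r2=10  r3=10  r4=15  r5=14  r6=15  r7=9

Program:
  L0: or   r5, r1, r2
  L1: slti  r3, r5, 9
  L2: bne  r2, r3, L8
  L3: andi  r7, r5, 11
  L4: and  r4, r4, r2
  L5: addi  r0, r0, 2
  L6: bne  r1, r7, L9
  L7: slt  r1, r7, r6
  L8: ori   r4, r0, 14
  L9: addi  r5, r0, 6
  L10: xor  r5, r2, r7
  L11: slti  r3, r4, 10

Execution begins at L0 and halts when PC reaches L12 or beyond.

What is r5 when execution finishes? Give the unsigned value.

#0 or   r5, r1, r2 ; 0/4/10/10/15/14/15/9
#1 slti  r3, r5, 9 ; 0/4/10/0/15/14/15/9
#2 bne  r2, r3, L8 ; 0/4/10/0/15/14/15/9 ; →target
#3 andi  r7, r5, 11 ; 0/4/10/0/15/14/15/10
#8 ori   r4, r0, 14 ; 0/4/10/0/14/14/15/10
#9 addi  r5, r0, 6 ; 0/4/10/0/14/6/15/10
#10 xor  r5, r2, r7 ; 0/4/10/0/14/0/15/10
#11 slti  r3, r4, 10 ; 0/4/10/0/14/0/15/10

0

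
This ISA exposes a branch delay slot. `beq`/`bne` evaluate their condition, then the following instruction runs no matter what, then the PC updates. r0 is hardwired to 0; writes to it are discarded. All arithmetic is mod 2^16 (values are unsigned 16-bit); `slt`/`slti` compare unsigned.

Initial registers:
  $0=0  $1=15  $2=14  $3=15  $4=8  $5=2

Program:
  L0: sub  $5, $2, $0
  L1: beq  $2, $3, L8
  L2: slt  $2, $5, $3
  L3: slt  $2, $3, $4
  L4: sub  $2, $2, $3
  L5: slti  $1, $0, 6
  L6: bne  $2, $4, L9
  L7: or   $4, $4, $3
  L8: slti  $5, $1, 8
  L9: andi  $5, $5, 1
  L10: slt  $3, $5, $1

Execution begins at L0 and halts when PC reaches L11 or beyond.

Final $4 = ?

15

#0 sub  $5, $2, $0 ; 0/15/14/15/8/14
#1 beq  $2, $3, L8 ; 0/15/14/15/8/14 ; →fallthru
#2 slt  $2, $5, $3 ; 0/15/1/15/8/14
#3 slt  $2, $3, $4 ; 0/15/0/15/8/14
#4 sub  $2, $2, $3 ; 0/15/65521/15/8/14
#5 slti  $1, $0, 6 ; 0/1/65521/15/8/14
#6 bne  $2, $4, L9 ; 0/1/65521/15/8/14 ; →target
#7 or   $4, $4, $3 ; 0/1/65521/15/15/14
#9 andi  $5, $5, 1 ; 0/1/65521/15/15/0
#10 slt  $3, $5, $1 ; 0/1/65521/1/15/0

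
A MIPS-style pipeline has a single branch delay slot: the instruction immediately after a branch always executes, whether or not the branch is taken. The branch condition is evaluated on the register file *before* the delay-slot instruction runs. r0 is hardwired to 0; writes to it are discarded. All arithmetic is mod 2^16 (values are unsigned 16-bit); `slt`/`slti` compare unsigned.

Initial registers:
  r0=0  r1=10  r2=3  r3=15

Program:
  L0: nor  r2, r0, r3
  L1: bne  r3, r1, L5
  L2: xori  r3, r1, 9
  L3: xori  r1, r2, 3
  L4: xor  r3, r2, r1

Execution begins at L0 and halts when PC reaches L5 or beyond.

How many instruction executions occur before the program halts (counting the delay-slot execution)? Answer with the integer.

3

[0] nor  r2, r0, r3  →  {r0:0, r1:10, r2:65520, r3:15}
[1] bne  r3, r1, L5  →  {r0:0, r1:10, r2:65520, r3:15}  ⟨branch taken⟩
[2] xori  r3, r1, 9  →  {r0:0, r1:10, r2:65520, r3:3}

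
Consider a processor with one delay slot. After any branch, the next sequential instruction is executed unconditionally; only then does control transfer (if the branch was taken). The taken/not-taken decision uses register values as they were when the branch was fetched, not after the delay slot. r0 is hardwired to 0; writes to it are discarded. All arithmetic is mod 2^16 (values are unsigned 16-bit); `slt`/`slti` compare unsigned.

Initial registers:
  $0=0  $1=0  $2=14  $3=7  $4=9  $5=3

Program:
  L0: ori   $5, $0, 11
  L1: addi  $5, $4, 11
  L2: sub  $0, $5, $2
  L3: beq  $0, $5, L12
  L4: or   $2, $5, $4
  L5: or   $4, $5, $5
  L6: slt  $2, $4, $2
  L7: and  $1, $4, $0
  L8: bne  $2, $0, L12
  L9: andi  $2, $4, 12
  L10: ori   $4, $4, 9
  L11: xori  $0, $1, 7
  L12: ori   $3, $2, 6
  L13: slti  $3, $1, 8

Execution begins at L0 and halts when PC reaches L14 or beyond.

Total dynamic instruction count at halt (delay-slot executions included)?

12

PC=0  ori   $5, $0, 11       | $0=0 $1=0 $2=14 $3=7 $4=9 $5=11
PC=1  addi  $5, $4, 11       | $0=0 $1=0 $2=14 $3=7 $4=9 $5=20
PC=2  sub  $0, $5, $2        | $0=0 $1=0 $2=14 $3=7 $4=9 $5=20
PC=3  beq  $0, $5, L12       | $0=0 $1=0 $2=14 $3=7 $4=9 $5=20  [not taken]
PC=4  or   $2, $5, $4        | $0=0 $1=0 $2=29 $3=7 $4=9 $5=20
PC=5  or   $4, $5, $5        | $0=0 $1=0 $2=29 $3=7 $4=20 $5=20
PC=6  slt  $2, $4, $2        | $0=0 $1=0 $2=1 $3=7 $4=20 $5=20
PC=7  and  $1, $4, $0        | $0=0 $1=0 $2=1 $3=7 $4=20 $5=20
PC=8  bne  $2, $0, L12       | $0=0 $1=0 $2=1 $3=7 $4=20 $5=20  [TAKEN]
PC=9  andi  $2, $4, 12       | $0=0 $1=0 $2=4 $3=7 $4=20 $5=20
PC=12 ori   $3, $2, 6        | $0=0 $1=0 $2=4 $3=6 $4=20 $5=20
PC=13 slti  $3, $1, 8        | $0=0 $1=0 $2=4 $3=1 $4=20 $5=20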